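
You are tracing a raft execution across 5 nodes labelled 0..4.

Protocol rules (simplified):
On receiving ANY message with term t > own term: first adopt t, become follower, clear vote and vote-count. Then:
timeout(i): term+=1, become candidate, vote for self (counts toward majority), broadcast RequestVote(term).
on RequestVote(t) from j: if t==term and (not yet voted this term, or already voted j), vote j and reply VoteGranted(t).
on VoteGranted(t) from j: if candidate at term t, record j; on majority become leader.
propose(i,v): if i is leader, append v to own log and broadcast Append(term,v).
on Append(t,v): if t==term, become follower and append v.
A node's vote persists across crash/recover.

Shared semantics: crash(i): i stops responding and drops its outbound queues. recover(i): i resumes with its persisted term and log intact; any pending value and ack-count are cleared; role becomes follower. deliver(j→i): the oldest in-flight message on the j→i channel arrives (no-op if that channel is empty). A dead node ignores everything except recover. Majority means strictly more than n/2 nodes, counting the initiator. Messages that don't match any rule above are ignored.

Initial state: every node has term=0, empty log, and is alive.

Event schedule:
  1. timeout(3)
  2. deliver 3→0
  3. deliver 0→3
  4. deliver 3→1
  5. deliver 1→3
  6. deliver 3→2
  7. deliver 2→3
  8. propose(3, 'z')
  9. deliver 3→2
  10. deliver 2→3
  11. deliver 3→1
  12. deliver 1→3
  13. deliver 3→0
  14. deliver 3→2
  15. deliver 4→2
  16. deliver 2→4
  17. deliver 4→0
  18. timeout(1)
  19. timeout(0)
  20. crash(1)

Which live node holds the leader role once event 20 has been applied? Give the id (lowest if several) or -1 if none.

after 1 — timeout(3): n3:cand/t1/[-]
after 2 — deliver 3→0: n0:foll/t1/[-]
after 3 — deliver 0→3: ·
after 4 — deliver 3→1: n1:foll/t1/[-]
after 5 — deliver 1→3: n3:lead/t1/[-]
after 6 — deliver 3→2: n2:foll/t1/[-]
after 7 — deliver 2→3: ·
after 8 — propose(3,'z'): n3:lead/t1/[z]
after 9 — deliver 3→2: n2:foll/t1/[z]
after 10 — deliver 2→3: ·
after 11 — deliver 3→1: n1:foll/t1/[z]
after 12 — deliver 1→3: ·
after 13 — deliver 3→0: n0:foll/t1/[z]
after 14 — deliver 3→2: ·
after 15 — deliver 4→2: ·
after 16 — deliver 2→4: ·
after 17 — deliver 4→0: ·
after 18 — timeout(1): n1:cand/t2/[z]
after 19 — timeout(0): n0:cand/t2/[z]
after 20 — crash(1): n1:✗cand/t2/[z]

3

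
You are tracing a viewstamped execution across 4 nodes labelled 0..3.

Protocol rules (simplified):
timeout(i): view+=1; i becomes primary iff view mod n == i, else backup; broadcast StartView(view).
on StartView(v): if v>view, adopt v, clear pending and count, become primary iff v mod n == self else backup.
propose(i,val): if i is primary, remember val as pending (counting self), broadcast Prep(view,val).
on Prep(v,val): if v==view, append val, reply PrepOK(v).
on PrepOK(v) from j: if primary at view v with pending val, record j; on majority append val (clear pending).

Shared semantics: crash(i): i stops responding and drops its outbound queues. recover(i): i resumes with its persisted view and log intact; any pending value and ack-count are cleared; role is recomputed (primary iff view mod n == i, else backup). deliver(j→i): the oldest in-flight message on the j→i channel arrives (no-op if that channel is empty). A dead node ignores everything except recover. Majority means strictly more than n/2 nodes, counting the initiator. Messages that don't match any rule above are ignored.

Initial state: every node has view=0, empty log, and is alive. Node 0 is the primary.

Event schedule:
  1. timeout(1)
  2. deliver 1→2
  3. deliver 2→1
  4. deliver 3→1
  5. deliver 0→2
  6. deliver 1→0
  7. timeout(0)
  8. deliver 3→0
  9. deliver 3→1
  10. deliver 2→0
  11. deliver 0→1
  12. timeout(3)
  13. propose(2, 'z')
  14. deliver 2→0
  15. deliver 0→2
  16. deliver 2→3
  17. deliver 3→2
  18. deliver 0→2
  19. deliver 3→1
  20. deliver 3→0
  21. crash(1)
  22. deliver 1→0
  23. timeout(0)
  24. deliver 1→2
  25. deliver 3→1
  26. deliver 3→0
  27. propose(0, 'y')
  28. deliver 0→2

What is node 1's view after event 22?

2

e1 timeout(1): 1[prim,v=1,-]
e2 deliver 1→2: 2[back,v=1,-]
e3 deliver 2→1: ·
e4 deliver 3→1: ·
e5 deliver 0→2: ·
e6 deliver 1→0: 0[back,v=1,-]
e7 timeout(0): 0[back,v=2,-]
e8 deliver 3→0: ·
e9 deliver 3→1: ·
e10 deliver 2→0: ·
e11 deliver 0→1: 1[back,v=2,-]
e12 timeout(3): 3[back,v=1,-]
e13 propose(2,'z'): ·
e14 deliver 2→0: ·
e15 deliver 0→2: 2[prim,v=2,-]
e16 deliver 2→3: ·
e17 deliver 3→2: ·
e18 deliver 0→2: ·
e19 deliver 3→1: ·
e20 deliver 3→0: ·
e21 crash(1): 1[✗back,v=2,-]
e22 deliver 1→0: ·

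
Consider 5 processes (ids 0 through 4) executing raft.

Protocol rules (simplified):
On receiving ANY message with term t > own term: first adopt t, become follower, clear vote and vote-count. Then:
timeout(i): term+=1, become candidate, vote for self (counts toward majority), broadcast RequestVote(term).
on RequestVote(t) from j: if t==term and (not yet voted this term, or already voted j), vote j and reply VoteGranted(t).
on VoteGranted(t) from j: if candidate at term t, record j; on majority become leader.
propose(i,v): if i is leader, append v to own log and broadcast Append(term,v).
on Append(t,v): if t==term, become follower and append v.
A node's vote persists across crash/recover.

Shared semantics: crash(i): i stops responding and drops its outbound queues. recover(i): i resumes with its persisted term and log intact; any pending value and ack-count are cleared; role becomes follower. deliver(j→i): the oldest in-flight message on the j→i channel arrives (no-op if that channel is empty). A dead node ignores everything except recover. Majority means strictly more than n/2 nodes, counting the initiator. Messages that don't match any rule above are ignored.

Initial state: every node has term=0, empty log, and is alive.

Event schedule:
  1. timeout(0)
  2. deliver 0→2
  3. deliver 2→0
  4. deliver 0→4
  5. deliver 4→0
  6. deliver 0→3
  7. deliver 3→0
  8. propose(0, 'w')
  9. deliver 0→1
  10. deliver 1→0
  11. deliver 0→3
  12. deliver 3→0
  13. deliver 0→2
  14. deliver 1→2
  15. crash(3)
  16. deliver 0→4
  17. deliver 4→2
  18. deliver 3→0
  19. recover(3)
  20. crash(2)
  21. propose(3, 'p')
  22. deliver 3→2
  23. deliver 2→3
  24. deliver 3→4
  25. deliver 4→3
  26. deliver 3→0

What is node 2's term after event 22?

1

e1 timeout(0): 0[cand,t=1,-]
e2 deliver 0→2: 2[foll,t=1,-]
e3 deliver 2→0: ·
e4 deliver 0→4: 4[foll,t=1,-]
e5 deliver 4→0: 0[lead,t=1,-]
e6 deliver 0→3: 3[foll,t=1,-]
e7 deliver 3→0: ·
e8 propose(0,'w'): 0[lead,t=1,w]
e9 deliver 0→1: 1[foll,t=1,-]
e10 deliver 1→0: ·
e11 deliver 0→3: 3[foll,t=1,w]
e12 deliver 3→0: ·
e13 deliver 0→2: 2[foll,t=1,w]
e14 deliver 1→2: ·
e15 crash(3): 3[✗foll,t=1,w]
e16 deliver 0→4: 4[foll,t=1,w]
e17 deliver 4→2: ·
e18 deliver 3→0: ·
e19 recover(3): 3[foll,t=1,w]
e20 crash(2): 2[✗foll,t=1,w]
e21 propose(3,'p'): ·
e22 deliver 3→2: ·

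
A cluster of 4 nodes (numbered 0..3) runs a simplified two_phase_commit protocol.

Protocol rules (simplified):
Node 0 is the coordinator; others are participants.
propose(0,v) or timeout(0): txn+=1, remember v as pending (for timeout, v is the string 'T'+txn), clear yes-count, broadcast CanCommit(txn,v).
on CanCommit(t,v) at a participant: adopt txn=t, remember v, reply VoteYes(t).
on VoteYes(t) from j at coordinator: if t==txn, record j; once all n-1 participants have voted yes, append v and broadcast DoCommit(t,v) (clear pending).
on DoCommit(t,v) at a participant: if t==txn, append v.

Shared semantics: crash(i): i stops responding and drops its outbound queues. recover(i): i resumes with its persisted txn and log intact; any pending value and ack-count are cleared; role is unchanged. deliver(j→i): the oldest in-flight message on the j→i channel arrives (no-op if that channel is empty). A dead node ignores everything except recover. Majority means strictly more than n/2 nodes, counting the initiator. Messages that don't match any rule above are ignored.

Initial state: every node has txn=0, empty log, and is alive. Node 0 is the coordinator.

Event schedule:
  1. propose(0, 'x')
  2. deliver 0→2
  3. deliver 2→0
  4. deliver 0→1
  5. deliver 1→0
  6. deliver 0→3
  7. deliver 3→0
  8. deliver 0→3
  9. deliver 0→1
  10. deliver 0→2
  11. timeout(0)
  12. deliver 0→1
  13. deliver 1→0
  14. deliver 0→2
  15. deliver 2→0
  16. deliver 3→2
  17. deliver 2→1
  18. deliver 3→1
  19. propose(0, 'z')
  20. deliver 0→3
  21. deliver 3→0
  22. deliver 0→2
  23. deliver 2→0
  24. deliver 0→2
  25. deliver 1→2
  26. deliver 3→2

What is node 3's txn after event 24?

2

after 1 — propose(0,'x'): n0:coor/t1/[-]
after 2 — deliver 0→2: n2:part/t1/[-]
after 3 — deliver 2→0: ·
after 4 — deliver 0→1: n1:part/t1/[-]
after 5 — deliver 1→0: ·
after 6 — deliver 0→3: n3:part/t1/[-]
after 7 — deliver 3→0: n0:coor/t1/[x]
after 8 — deliver 0→3: n3:part/t1/[x]
after 9 — deliver 0→1: n1:part/t1/[x]
after 10 — deliver 0→2: n2:part/t1/[x]
after 11 — timeout(0): n0:coor/t2/[x]
after 12 — deliver 0→1: n1:part/t2/[x]
after 13 — deliver 1→0: ·
after 14 — deliver 0→2: n2:part/t2/[x]
after 15 — deliver 2→0: ·
after 16 — deliver 3→2: ·
after 17 — deliver 2→1: ·
after 18 — deliver 3→1: ·
after 19 — propose(0,'z'): n0:coor/t3/[x]
after 20 — deliver 0→3: n3:part/t2/[x]
after 21 — deliver 3→0: ·
after 22 — deliver 0→2: n2:part/t3/[x]
after 23 — deliver 2→0: ·
after 24 — deliver 0→2: ·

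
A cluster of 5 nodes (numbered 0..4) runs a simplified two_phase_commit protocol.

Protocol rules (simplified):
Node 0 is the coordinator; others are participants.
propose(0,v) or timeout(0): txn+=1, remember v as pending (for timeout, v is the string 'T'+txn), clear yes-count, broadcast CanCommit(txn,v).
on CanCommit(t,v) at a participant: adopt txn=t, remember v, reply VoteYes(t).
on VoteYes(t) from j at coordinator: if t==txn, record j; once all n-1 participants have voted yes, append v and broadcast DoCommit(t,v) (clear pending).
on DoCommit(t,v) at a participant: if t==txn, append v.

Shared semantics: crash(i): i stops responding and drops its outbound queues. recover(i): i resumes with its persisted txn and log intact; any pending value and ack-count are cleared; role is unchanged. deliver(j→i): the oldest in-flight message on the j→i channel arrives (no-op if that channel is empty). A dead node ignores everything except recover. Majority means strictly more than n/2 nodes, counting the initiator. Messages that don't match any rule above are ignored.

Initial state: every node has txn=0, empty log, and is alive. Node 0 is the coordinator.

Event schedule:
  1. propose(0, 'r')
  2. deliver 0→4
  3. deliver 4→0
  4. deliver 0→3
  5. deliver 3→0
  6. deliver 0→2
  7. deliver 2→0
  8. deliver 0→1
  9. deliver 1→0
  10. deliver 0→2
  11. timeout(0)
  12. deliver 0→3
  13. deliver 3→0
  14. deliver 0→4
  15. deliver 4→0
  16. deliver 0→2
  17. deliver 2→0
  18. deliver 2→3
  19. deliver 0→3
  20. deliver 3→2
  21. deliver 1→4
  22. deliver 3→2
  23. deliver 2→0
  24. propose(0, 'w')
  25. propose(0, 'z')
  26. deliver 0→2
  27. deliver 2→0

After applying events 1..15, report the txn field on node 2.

1

1. propose(0,'r'):  <0:coor t1 ->
2. deliver 0→4:  <4:part t1 ->
3. deliver 4→0:  nop
4. deliver 0→3:  <3:part t1 ->
5. deliver 3→0:  nop
6. deliver 0→2:  <2:part t1 ->
7. deliver 2→0:  nop
8. deliver 0→1:  <1:part t1 ->
9. deliver 1→0:  <0:coor t1 r>
10. deliver 0→2:  <2:part t1 r>
11. timeout(0):  <0:coor t2 r>
12. deliver 0→3:  <3:part t1 r>
13. deliver 3→0:  nop
14. deliver 0→4:  <4:part t1 r>
15. deliver 4→0:  nop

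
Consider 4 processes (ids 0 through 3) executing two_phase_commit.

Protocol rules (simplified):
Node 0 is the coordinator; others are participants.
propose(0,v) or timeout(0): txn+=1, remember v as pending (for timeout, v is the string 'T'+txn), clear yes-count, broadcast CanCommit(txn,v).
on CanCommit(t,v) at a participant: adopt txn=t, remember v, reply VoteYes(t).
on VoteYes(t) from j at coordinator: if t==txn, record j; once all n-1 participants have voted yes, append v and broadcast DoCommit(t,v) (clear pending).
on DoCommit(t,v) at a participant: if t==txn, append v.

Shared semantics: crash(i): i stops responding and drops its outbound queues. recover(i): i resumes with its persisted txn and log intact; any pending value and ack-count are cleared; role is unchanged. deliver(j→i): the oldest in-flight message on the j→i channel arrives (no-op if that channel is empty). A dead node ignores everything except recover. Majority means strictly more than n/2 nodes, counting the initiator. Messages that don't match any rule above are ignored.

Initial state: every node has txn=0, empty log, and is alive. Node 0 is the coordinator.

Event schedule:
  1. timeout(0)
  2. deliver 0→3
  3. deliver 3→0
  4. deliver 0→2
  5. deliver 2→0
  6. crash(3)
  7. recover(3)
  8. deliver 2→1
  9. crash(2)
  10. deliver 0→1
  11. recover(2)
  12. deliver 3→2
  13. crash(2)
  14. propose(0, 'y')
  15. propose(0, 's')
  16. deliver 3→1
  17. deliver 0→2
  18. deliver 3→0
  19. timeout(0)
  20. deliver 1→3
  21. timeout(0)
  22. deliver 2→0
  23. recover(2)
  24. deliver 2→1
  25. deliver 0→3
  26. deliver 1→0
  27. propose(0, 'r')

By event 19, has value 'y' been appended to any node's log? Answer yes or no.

no

step 1 timeout(0): 0={coor,t=1,log=-}
step 2 deliver 0→3: 3={part,t=1,log=-}
step 3 deliver 3→0: —
step 4 deliver 0→2: 2={part,t=1,log=-}
step 5 deliver 2→0: —
step 6 crash(3): 3={✗part,t=1,log=-}
step 7 recover(3): 3={part,t=1,log=-}
step 8 deliver 2→1: —
step 9 crash(2): 2={✗part,t=1,log=-}
step 10 deliver 0→1: 1={part,t=1,log=-}
step 11 recover(2): 2={part,t=1,log=-}
step 12 deliver 3→2: —
step 13 crash(2): 2={✗part,t=1,log=-}
step 14 propose(0,'y'): 0={coor,t=2,log=-}
step 15 propose(0,'s'): 0={coor,t=3,log=-}
step 16 deliver 3→1: —
step 17 deliver 0→2: —
step 18 deliver 3→0: —
step 19 timeout(0): 0={coor,t=4,log=-}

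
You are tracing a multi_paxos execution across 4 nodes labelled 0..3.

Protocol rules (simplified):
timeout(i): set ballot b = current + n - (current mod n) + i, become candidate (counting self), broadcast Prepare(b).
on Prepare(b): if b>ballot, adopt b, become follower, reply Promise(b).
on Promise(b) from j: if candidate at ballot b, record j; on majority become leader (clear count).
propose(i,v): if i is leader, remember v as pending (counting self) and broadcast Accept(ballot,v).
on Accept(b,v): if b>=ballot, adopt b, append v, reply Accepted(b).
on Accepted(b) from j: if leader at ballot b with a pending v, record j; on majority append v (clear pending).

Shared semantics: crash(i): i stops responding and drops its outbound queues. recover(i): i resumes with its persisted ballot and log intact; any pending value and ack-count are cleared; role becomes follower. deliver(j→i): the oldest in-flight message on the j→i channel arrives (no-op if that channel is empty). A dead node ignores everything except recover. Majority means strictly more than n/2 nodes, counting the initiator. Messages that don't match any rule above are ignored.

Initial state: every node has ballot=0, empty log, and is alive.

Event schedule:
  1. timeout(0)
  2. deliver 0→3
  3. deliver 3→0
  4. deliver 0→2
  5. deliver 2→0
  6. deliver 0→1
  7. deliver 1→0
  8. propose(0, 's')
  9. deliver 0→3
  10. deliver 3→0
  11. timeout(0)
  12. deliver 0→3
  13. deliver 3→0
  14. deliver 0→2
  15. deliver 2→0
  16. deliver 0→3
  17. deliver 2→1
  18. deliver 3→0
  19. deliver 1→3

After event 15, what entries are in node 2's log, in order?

after 1 — timeout(0): n0:cand/b4/[-]
after 2 — deliver 0→3: n3:foll/b4/[-]
after 3 — deliver 3→0: ·
after 4 — deliver 0→2: n2:foll/b4/[-]
after 5 — deliver 2→0: n0:lead/b4/[-]
after 6 — deliver 0→1: n1:foll/b4/[-]
after 7 — deliver 1→0: ·
after 8 — propose(0,'s'): ·
after 9 — deliver 0→3: n3:foll/b4/[s]
after 10 — deliver 3→0: ·
after 11 — timeout(0): n0:cand/b8/[-]
after 12 — deliver 0→3: n3:foll/b8/[s]
after 13 — deliver 3→0: ·
after 14 — deliver 0→2: n2:foll/b4/[s]
after 15 — deliver 2→0: ·

s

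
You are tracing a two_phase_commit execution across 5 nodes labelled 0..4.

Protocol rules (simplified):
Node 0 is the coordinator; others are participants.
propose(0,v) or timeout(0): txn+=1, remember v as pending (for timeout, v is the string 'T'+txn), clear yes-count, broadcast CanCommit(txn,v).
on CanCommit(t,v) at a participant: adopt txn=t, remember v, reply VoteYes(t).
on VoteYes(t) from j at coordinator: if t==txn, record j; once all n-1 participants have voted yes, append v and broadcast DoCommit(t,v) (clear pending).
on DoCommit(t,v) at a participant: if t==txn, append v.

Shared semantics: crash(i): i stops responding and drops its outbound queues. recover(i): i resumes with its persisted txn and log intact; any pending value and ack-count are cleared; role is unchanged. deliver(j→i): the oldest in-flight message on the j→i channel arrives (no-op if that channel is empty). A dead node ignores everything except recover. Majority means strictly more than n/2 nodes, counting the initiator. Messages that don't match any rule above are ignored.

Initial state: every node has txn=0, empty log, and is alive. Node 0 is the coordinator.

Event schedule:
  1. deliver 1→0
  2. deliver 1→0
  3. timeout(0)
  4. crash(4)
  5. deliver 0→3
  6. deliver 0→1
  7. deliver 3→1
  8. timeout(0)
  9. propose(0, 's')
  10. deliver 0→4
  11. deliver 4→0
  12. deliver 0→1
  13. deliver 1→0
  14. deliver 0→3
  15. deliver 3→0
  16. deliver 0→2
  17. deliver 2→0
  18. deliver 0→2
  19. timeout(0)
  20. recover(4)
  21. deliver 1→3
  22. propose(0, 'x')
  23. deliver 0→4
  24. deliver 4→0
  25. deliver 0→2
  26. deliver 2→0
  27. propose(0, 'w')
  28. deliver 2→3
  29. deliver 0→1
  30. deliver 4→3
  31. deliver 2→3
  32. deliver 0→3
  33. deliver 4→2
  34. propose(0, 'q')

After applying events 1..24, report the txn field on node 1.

2

1. deliver 1→0:  nop
2. deliver 1→0:  nop
3. timeout(0):  <0:coor t1 ->
4. crash(4):  <4:✗part t0 ->
5. deliver 0→3:  <3:part t1 ->
6. deliver 0→1:  <1:part t1 ->
7. deliver 3→1:  nop
8. timeout(0):  <0:coor t2 ->
9. propose(0,'s'):  <0:coor t3 ->
10. deliver 0→4:  nop
11. deliver 4→0:  nop
12. deliver 0→1:  <1:part t2 ->
13. deliver 1→0:  nop
14. deliver 0→3:  <3:part t2 ->
15. deliver 3→0:  nop
16. deliver 0→2:  <2:part t1 ->
17. deliver 2→0:  nop
18. deliver 0→2:  <2:part t2 ->
19. timeout(0):  <0:coor t4 ->
20. recover(4):  <4:part t0 ->
21. deliver 1→3:  nop
22. propose(0,'x'):  <0:coor t5 ->
23. deliver 0→4:  <4:part t1 ->
24. deliver 4→0:  nop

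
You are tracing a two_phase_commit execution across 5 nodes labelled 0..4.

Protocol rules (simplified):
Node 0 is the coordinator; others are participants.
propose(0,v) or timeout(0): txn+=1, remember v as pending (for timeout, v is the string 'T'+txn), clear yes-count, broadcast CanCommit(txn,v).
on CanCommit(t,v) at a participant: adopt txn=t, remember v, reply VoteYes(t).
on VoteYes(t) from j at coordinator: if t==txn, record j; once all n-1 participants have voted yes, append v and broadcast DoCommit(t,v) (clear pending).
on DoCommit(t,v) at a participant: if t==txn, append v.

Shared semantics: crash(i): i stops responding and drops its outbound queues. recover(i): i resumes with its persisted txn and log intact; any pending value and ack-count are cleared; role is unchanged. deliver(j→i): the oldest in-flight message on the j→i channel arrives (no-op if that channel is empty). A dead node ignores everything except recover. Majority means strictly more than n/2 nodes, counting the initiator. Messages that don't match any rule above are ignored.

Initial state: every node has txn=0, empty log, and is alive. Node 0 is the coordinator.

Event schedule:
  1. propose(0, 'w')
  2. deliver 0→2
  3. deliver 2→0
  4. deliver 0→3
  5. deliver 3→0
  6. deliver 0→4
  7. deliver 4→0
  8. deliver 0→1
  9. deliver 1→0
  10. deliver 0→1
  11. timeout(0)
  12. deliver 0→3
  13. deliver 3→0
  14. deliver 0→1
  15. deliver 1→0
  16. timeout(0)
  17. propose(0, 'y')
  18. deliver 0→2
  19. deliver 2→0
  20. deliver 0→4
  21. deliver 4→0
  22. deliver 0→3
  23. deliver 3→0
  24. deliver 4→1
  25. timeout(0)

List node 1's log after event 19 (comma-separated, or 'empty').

[1] propose(0,'w') → N0(coor t1 [-])
[2] deliver 0→2 → N2(part t1 [-])
[3] deliver 2→0 → ∅
[4] deliver 0→3 → N3(part t1 [-])
[5] deliver 3→0 → ∅
[6] deliver 0→4 → N4(part t1 [-])
[7] deliver 4→0 → ∅
[8] deliver 0→1 → N1(part t1 [-])
[9] deliver 1→0 → N0(coor t1 [w])
[10] deliver 0→1 → N1(part t1 [w])
[11] timeout(0) → N0(coor t2 [w])
[12] deliver 0→3 → N3(part t1 [w])
[13] deliver 3→0 → ∅
[14] deliver 0→1 → N1(part t2 [w])
[15] deliver 1→0 → ∅
[16] timeout(0) → N0(coor t3 [w])
[17] propose(0,'y') → N0(coor t4 [w])
[18] deliver 0→2 → N2(part t1 [w])
[19] deliver 2→0 → ∅

w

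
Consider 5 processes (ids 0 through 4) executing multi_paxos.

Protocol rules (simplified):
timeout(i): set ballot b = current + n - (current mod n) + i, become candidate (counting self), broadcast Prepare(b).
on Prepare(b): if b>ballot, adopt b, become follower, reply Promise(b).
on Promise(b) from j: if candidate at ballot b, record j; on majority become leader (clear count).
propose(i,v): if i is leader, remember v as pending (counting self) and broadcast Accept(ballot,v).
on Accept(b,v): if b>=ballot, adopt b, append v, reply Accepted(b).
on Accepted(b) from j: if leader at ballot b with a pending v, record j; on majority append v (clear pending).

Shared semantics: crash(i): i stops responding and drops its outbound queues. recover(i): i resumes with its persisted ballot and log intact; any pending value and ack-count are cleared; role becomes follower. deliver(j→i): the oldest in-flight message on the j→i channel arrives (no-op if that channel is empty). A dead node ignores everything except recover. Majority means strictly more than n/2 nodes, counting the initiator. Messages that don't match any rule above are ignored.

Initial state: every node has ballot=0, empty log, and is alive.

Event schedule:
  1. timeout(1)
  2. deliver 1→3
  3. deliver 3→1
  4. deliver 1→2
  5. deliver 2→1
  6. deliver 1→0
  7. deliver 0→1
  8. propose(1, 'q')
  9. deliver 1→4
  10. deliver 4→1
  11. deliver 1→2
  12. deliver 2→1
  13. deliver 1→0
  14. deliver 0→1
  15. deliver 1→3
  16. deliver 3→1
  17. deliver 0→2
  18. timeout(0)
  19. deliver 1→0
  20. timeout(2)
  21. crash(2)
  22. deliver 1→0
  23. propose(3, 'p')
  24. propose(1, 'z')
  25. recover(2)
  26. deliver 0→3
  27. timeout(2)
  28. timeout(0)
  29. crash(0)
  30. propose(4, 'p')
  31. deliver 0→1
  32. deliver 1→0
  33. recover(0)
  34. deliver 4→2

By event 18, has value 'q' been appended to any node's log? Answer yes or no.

yes

1. timeout(1):  <1:cand b6 ->
2. deliver 1→3:  <3:foll b6 ->
3. deliver 3→1:  nop
4. deliver 1→2:  <2:foll b6 ->
5. deliver 2→1:  <1:lead b6 ->
6. deliver 1→0:  <0:foll b6 ->
7. deliver 0→1:  nop
8. propose(1,'q'):  nop
9. deliver 1→4:  <4:foll b6 ->
10. deliver 4→1:  nop
11. deliver 1→2:  <2:foll b6 q>
12. deliver 2→1:  nop
13. deliver 1→0:  <0:foll b6 q>
14. deliver 0→1:  <1:lead b6 q>
15. deliver 1→3:  <3:foll b6 q>
16. deliver 3→1:  nop
17. deliver 0→2:  nop
18. timeout(0):  <0:cand b10 q>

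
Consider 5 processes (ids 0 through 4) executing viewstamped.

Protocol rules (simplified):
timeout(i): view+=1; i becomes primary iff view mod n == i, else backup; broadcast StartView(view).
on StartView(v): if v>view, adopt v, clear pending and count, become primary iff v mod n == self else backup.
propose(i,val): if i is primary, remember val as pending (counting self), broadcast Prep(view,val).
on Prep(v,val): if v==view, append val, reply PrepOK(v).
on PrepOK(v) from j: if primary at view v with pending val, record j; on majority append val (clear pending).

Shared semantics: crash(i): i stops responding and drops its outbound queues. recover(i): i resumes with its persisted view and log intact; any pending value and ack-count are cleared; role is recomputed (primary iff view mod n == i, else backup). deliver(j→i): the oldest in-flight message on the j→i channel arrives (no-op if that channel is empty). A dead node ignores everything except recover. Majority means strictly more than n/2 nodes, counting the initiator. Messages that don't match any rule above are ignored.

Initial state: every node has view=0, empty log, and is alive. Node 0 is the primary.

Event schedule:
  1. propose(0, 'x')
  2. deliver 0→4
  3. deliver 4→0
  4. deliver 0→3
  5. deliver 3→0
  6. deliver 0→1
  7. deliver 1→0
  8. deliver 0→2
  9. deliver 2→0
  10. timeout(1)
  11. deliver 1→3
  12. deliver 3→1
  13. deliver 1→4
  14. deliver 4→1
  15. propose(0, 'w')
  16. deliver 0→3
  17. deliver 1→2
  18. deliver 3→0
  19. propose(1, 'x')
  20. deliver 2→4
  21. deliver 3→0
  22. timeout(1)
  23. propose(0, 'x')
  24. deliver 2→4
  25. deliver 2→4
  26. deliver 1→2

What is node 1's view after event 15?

1

[1] propose(0,'x') → ∅
[2] deliver 0→4 → N4(back v0 [x])
[3] deliver 4→0 → ∅
[4] deliver 0→3 → N3(back v0 [x])
[5] deliver 3→0 → N0(prim v0 [x])
[6] deliver 0→1 → N1(back v0 [x])
[7] deliver 1→0 → ∅
[8] deliver 0→2 → N2(back v0 [x])
[9] deliver 2→0 → ∅
[10] timeout(1) → N1(prim v1 [x])
[11] deliver 1→3 → N3(back v1 [x])
[12] deliver 3→1 → ∅
[13] deliver 1→4 → N4(back v1 [x])
[14] deliver 4→1 → ∅
[15] propose(0,'w') → ∅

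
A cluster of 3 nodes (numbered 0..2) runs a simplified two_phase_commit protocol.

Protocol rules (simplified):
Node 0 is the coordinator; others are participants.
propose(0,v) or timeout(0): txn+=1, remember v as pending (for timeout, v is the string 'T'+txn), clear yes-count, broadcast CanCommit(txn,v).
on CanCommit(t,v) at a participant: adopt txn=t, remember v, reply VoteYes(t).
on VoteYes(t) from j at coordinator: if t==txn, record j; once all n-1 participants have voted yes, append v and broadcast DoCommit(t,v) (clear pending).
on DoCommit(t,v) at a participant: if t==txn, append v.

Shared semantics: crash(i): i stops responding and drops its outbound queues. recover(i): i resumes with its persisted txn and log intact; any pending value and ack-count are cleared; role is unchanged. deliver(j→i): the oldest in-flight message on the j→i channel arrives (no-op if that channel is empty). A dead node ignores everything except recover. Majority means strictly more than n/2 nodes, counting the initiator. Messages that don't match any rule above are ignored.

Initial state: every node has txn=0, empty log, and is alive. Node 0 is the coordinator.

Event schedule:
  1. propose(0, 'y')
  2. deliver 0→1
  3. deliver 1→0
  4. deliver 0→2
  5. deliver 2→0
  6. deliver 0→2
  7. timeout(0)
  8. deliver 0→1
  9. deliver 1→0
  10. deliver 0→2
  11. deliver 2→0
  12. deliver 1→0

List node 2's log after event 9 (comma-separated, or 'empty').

e1 propose(0,'y'): 0[coor,t=1,-]
e2 deliver 0→1: 1[part,t=1,-]
e3 deliver 1→0: ·
e4 deliver 0→2: 2[part,t=1,-]
e5 deliver 2→0: 0[coor,t=1,y]
e6 deliver 0→2: 2[part,t=1,y]
e7 timeout(0): 0[coor,t=2,y]
e8 deliver 0→1: 1[part,t=1,y]
e9 deliver 1→0: ·

y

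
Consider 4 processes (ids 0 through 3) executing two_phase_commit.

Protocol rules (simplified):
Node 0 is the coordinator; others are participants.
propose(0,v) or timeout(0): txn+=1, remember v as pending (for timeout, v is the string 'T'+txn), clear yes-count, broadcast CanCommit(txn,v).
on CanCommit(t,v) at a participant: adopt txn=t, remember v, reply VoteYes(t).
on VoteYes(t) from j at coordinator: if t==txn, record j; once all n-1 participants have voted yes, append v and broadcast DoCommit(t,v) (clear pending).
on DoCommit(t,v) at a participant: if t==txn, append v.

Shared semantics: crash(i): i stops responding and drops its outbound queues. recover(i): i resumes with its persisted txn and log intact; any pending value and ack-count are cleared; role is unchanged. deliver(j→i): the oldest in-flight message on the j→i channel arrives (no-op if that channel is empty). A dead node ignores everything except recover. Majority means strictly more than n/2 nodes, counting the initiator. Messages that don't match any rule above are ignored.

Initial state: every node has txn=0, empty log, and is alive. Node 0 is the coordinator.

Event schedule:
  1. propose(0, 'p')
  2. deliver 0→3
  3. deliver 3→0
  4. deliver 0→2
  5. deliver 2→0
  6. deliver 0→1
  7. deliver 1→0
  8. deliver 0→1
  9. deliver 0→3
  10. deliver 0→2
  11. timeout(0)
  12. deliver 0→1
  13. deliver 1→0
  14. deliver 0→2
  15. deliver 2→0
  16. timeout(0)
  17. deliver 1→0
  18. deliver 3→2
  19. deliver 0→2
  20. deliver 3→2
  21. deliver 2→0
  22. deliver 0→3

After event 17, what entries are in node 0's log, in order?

[1] propose(0,'p') → N0(coor t1 [-])
[2] deliver 0→3 → N3(part t1 [-])
[3] deliver 3→0 → ∅
[4] deliver 0→2 → N2(part t1 [-])
[5] deliver 2→0 → ∅
[6] deliver 0→1 → N1(part t1 [-])
[7] deliver 1→0 → N0(coor t1 [p])
[8] deliver 0→1 → N1(part t1 [p])
[9] deliver 0→3 → N3(part t1 [p])
[10] deliver 0→2 → N2(part t1 [p])
[11] timeout(0) → N0(coor t2 [p])
[12] deliver 0→1 → N1(part t2 [p])
[13] deliver 1→0 → ∅
[14] deliver 0→2 → N2(part t2 [p])
[15] deliver 2→0 → ∅
[16] timeout(0) → N0(coor t3 [p])
[17] deliver 1→0 → ∅

p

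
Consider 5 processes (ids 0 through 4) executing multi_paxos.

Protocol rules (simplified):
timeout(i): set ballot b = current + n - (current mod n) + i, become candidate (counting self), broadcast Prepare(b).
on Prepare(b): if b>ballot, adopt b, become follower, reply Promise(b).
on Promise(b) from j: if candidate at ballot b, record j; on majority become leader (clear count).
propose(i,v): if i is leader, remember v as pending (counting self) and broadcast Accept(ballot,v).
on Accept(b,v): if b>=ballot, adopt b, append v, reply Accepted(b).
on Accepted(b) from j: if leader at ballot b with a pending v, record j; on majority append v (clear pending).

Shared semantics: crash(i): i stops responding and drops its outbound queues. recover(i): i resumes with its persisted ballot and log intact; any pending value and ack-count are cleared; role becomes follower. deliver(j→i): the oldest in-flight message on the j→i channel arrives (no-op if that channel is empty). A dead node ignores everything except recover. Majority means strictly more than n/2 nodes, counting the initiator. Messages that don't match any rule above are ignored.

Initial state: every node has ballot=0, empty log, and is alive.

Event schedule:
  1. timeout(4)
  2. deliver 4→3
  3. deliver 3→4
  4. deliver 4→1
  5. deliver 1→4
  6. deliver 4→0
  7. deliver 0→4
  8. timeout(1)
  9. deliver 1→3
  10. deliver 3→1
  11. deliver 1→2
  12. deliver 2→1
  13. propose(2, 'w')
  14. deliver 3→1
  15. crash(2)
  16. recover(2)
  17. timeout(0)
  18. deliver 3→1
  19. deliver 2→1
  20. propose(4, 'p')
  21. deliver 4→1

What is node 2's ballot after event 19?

11

1. timeout(4):  <4:cand b9 ->
2. deliver 4→3:  <3:foll b9 ->
3. deliver 3→4:  nop
4. deliver 4→1:  <1:foll b9 ->
5. deliver 1→4:  <4:lead b9 ->
6. deliver 4→0:  <0:foll b9 ->
7. deliver 0→4:  nop
8. timeout(1):  <1:cand b11 ->
9. deliver 1→3:  <3:foll b11 ->
10. deliver 3→1:  nop
11. deliver 1→2:  <2:foll b11 ->
12. deliver 2→1:  <1:lead b11 ->
13. propose(2,'w'):  nop
14. deliver 3→1:  nop
15. crash(2):  <2:✗foll b11 ->
16. recover(2):  <2:foll b11 ->
17. timeout(0):  <0:cand b10 ->
18. deliver 3→1:  nop
19. deliver 2→1:  nop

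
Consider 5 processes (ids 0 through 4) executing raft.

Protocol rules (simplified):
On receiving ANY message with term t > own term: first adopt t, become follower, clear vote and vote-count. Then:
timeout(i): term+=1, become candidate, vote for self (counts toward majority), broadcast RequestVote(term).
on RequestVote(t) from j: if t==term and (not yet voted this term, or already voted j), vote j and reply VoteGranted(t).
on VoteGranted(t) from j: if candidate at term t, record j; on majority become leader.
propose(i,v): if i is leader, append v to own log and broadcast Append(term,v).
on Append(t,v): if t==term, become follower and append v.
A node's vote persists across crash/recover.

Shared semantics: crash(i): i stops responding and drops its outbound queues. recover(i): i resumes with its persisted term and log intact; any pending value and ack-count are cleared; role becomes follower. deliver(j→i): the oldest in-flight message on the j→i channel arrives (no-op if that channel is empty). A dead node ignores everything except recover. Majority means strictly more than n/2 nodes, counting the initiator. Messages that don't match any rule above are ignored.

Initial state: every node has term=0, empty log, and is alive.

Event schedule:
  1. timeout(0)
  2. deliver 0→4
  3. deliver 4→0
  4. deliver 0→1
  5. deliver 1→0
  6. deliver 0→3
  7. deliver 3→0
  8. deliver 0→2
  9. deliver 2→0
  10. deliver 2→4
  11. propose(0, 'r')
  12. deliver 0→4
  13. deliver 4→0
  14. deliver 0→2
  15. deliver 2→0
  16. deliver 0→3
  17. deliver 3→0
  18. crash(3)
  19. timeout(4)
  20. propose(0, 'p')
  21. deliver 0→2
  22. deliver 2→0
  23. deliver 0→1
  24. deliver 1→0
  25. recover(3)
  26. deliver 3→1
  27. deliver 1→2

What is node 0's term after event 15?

1. timeout(0):  <0:cand t1 ->
2. deliver 0→4:  <4:foll t1 ->
3. deliver 4→0:  nop
4. deliver 0→1:  <1:foll t1 ->
5. deliver 1→0:  <0:lead t1 ->
6. deliver 0→3:  <3:foll t1 ->
7. deliver 3→0:  nop
8. deliver 0→2:  <2:foll t1 ->
9. deliver 2→0:  nop
10. deliver 2→4:  nop
11. propose(0,'r'):  <0:lead t1 r>
12. deliver 0→4:  <4:foll t1 r>
13. deliver 4→0:  nop
14. deliver 0→2:  <2:foll t1 r>
15. deliver 2→0:  nop

1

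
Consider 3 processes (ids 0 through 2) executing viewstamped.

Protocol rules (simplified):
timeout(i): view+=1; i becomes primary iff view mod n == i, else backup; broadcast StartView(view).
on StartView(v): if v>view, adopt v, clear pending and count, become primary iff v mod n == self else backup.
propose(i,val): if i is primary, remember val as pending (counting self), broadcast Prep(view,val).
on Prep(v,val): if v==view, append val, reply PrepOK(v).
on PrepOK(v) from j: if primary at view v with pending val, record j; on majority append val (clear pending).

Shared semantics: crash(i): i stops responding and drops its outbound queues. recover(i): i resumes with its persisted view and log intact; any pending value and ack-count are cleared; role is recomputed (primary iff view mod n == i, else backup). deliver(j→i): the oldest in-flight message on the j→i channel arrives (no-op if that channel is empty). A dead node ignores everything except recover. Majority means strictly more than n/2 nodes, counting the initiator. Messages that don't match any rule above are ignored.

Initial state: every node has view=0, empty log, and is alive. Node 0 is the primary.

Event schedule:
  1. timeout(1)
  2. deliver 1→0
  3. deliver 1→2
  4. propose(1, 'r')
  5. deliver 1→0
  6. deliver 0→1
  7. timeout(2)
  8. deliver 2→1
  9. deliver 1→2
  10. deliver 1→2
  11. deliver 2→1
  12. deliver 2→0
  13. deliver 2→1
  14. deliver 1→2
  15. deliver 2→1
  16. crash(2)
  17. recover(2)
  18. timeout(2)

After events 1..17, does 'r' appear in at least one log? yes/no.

yes

1. timeout(1):  <1:prim v1 ->
2. deliver 1→0:  <0:back v1 ->
3. deliver 1→2:  <2:back v1 ->
4. propose(1,'r'):  nop
5. deliver 1→0:  <0:back v1 r>
6. deliver 0→1:  <1:prim v1 r>
7. timeout(2):  <2:prim v2 ->
8. deliver 2→1:  <1:back v2 r>
9. deliver 1→2:  nop
10. deliver 1→2:  nop
11. deliver 2→1:  nop
12. deliver 2→0:  <0:back v2 r>
13. deliver 2→1:  nop
14. deliver 1→2:  nop
15. deliver 2→1:  nop
16. crash(2):  <2:✗prim v2 ->
17. recover(2):  <2:prim v2 ->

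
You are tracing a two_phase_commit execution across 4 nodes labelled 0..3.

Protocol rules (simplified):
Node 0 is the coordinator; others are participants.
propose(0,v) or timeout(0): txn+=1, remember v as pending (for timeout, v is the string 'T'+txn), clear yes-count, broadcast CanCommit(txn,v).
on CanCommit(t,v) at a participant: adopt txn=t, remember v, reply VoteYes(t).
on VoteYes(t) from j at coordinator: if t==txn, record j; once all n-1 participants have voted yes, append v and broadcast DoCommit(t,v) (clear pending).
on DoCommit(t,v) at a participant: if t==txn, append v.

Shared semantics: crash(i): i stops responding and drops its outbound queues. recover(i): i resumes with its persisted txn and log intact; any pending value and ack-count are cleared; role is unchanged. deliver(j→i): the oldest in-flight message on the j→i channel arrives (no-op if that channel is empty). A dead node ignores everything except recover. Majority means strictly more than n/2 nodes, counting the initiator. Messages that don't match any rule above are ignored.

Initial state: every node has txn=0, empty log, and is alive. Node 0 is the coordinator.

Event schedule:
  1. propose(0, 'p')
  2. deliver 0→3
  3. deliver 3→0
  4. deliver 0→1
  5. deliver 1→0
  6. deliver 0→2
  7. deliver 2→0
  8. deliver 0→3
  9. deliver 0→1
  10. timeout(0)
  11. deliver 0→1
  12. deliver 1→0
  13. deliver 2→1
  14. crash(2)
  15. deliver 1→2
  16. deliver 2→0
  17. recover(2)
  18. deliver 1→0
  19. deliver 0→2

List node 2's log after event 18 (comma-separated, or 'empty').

e1 propose(0,'p'): 0[coor,t=1,-]
e2 deliver 0→3: 3[part,t=1,-]
e3 deliver 3→0: ·
e4 deliver 0→1: 1[part,t=1,-]
e5 deliver 1→0: ·
e6 deliver 0→2: 2[part,t=1,-]
e7 deliver 2→0: 0[coor,t=1,p]
e8 deliver 0→3: 3[part,t=1,p]
e9 deliver 0→1: 1[part,t=1,p]
e10 timeout(0): 0[coor,t=2,p]
e11 deliver 0→1: 1[part,t=2,p]
e12 deliver 1→0: ·
e13 deliver 2→1: ·
e14 crash(2): 2[✗part,t=1,-]
e15 deliver 1→2: ·
e16 deliver 2→0: ·
e17 recover(2): 2[part,t=1,-]
e18 deliver 1→0: ·

empty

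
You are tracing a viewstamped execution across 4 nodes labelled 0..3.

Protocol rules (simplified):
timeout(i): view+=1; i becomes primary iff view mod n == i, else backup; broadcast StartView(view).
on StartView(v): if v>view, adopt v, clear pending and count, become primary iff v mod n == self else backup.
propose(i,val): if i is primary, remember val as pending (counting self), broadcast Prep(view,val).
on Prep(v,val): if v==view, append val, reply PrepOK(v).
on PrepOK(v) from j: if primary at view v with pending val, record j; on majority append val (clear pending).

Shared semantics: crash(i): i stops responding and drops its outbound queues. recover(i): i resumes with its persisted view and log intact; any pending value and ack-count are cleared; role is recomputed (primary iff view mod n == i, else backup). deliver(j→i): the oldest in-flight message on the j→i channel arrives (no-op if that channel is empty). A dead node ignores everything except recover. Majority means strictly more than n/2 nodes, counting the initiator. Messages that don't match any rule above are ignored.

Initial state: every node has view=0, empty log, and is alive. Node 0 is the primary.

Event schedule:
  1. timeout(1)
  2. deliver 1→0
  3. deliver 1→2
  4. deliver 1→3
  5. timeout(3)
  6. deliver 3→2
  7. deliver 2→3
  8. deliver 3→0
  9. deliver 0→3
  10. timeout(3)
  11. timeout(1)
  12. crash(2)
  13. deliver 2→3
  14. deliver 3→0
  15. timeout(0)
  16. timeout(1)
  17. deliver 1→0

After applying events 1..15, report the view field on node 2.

2

e1 timeout(1): 1[prim,v=1,-]
e2 deliver 1→0: 0[back,v=1,-]
e3 deliver 1→2: 2[back,v=1,-]
e4 deliver 1→3: 3[back,v=1,-]
e5 timeout(3): 3[back,v=2,-]
e6 deliver 3→2: 2[prim,v=2,-]
e7 deliver 2→3: ·
e8 deliver 3→0: 0[back,v=2,-]
e9 deliver 0→3: ·
e10 timeout(3): 3[prim,v=3,-]
e11 timeout(1): 1[back,v=2,-]
e12 crash(2): 2[✗prim,v=2,-]
e13 deliver 2→3: ·
e14 deliver 3→0: 0[back,v=3,-]
e15 timeout(0): 0[prim,v=4,-]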